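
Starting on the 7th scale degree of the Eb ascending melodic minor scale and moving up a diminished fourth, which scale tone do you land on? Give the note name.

The scale is Eb F Gb Ab Bb C D.
The 7th scale degree is D; a diminished fourth above that is Gb — scale degree 3.

Gb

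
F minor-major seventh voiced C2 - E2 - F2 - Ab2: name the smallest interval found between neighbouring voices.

Adjacent intervals: C2→E2 = major third; E2→F2 = minor second; F2→Ab2 = minor third.
The smallest is E2 to F2, a minor second (1 semitone).

minor second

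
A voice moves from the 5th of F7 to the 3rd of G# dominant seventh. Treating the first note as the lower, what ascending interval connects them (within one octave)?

The 5th of F7 is C; the 3rd of G# dominant seventh is B#.
From C to B#: 12 semitones over a seventh = augmented.

augmented 7th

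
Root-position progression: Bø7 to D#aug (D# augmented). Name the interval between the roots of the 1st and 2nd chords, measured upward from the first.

M3

The roots are B and D#.
Counting 3 letters and 4 half steps from B gives a major third.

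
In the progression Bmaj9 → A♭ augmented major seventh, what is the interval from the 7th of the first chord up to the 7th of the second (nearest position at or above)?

The 7th of Bmaj9 is A♯; the 7th of A♭ augmented major seventh is G.
A♯ up to G is 9 semitones, a whole step narrower than a major seventh, so the interval is diminished.

diminished seventh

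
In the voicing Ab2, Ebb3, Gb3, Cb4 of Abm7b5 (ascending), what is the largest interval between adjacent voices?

diminished fifth

Adjacent intervals: Ab2→Ebb3 = diminished fifth; Ebb3→Gb3 = major third; Gb3→Cb4 = perfect fourth.
The largest is Ab2 to Ebb3, a diminished fifth (6 semitones).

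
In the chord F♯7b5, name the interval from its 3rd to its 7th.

diminished fifth

The chord tones of F♯ dominant seventh flat five are F♯-A♯-C-E.
The 3rd is A♯ and the 7th is E.
A♯ up to E is 6 semitones, a half step narrower than a perfect fifth, so the interval is diminished.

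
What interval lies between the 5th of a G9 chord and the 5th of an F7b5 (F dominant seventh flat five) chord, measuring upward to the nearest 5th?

The 5th of G9 is D; the 5th of F7b5 (F dominant seventh flat five) is Cb.
From D to Cb: 9 semitones over a seventh = diminished.

diminished seventh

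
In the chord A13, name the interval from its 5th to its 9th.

perfect 5th

The chord tones of A13 (A dominant thirteenth) are A, C#, E, G, B, F#.
That puts E below B.
From E to B is 7 semitones, exactly the perfect fifth.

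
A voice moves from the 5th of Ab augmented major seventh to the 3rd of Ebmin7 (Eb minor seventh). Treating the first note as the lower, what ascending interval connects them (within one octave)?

diminished third

The 5th of Ab augmented major seventh is E; the 3rd of Ebmin7 (Eb minor seventh) is Gb.
E up to Gb is 2 semitones, a whole step narrower than a major third, so the interval is diminished.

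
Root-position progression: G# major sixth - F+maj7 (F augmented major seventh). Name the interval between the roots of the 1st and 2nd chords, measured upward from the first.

diminished seventh

The roots are G# and F.
From G# to F: 9 semitones over a seventh = diminished.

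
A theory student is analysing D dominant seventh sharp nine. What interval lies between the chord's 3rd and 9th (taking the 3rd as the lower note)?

D7#9 (D dominant seventh sharp nine): D–F#–A–C–E#.
So we need the interval from F# up to E#.
From F# to E# is 11 semitones, exactly the major seventh.

major 7th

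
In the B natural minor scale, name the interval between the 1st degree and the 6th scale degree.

m6

The scale runs B C# D E F# G A.
So we need the interval from B up to G.
B up to G is 8 semitones, a half step narrower than a major sixth, so the interval is minor.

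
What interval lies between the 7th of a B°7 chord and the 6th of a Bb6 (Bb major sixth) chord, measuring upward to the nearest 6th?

major 7th

The 7th of B°7 is Ab; the 6th of Bb6 (Bb major sixth) is G.
From Ab to G is 11 semitones, exactly the major seventh.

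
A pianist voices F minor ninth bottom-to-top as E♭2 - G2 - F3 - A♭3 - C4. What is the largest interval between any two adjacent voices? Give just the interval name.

Adjacent intervals: E♭2→G2 = major third; G2→F3 = minor seventh; F3→A♭3 = minor third; A♭3→C4 = major third.
The largest is G2 to F3, a minor seventh (10 semitones).

minor seventh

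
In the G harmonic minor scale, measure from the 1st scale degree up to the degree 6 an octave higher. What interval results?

minor thirteenth

The scale runs G A Bb C D Eb F#.
That puts G below Eb.
G up to Eb is 20 semitones, a half step narrower than a major thirteenth, so the interval is minor.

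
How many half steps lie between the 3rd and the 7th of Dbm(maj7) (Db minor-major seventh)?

Spelling the chord: Db-Fb-Ab-C.
Fb to C is an augmented fifth: 8 semitones.

8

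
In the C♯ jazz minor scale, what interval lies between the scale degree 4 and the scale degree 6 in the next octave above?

major tenth

The scale runs C♯ D♯ E F♯ G♯ A♯ B♯.
So we need the interval from F♯ up to A♯.
F♯ up to A♯ spans 10 letter names and 16 semitones — a major tenth.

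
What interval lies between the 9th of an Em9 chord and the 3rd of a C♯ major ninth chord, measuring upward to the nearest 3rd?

The 9th of Em9 is F♯; the 3rd of C♯ major ninth is E♯.
From F♯ to E♯ is 11 semitones, exactly the major seventh.

major seventh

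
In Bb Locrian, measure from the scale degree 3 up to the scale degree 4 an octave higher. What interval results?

Bb locrian: Bb Cb Db Eb Fb Gb Ab.
Scale degree 3 = Db; degree 4 (up an octave) = Eb.
Db up to Eb spans 9 letter names and 14 semitones — a major ninth.

major 9th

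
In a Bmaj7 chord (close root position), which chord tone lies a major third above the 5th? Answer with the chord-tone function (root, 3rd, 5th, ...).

7th

B major seventh: B, D#, F#, A#.
The 5th is F#. A major third above F# is A#.
A# is the chord's 7th.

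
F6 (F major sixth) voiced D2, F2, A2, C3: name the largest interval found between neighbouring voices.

major third

Adjacent intervals: D2→F2 = minor third; F2→A2 = major third; A2→C3 = minor third.
The largest is F2 to A2, a major third (4 semitones).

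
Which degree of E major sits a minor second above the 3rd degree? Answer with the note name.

A

The scale is E F# G# A B C# D#.
The 3rd degree is G#; a minor second above that is A — scale degree 4.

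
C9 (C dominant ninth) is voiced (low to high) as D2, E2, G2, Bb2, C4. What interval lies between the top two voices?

major ninth

Those voices are Bb2 and C4.
From Bb to C is 14 semitones, exactly the major ninth.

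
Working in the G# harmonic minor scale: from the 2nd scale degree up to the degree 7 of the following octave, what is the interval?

Spelling the G# harmonic minor scale: G# A# B C# D# E F##.
So we need the interval from A# up to F##.
From A# to F## is 21 semitones, exactly the major thirteenth.

major 13th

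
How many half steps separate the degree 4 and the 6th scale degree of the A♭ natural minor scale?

The scale is A♭ B♭ C♭ D♭ E♭ F♭ G♭.
D♭ up to F♭ is a minor third — 3 semitones.

3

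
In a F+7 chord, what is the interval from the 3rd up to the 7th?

Spelling the chord: F A C♯ E♭.
The 3rd is A and the 7th is E♭.
From A to E♭: 6 semitones over a fifth = diminished.

diminished fifth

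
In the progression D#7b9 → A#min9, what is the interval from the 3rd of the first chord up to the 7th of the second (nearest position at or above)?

minor 2nd

D#7b9 has F## as its 3rd, and A#min9 has G# as its 7th.
From F## to G#: 1 semitone over a second = minor.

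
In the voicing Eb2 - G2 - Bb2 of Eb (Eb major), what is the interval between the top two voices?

Those voices are G2 and Bb2.
From G to Bb: 3 semitones over a third = minor.

minor third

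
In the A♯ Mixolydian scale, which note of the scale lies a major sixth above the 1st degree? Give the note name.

The scale is A♯ B♯ C𝄪 D♯ E♯ F𝄪 G♯.
The 1st degree is A♯; a major sixth above that is F𝄪 — scale degree 6.

F##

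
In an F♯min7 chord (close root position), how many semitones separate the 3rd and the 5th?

4

Spelling the chord: F♯ A C♯ E.
A to C♯ is a major third: 4 semitones.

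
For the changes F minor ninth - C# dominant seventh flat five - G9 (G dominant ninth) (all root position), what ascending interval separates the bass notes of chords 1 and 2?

The roots are F and C#.
5 letter names make it a fifth; at 8 semitones (a half step wider than perfect) the quality is augmented.

augmented fifth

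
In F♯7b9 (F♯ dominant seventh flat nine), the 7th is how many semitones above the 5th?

F♯7b9: F♯, A♯, C♯, E, G.
C♯ to E is a minor third: 3 semitones.

3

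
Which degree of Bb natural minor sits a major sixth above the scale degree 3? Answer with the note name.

The scale is Bb C Db Eb F Gb Ab.
The scale degree 3 is Db; a major sixth above that is Bb — scale degree 1.

Bb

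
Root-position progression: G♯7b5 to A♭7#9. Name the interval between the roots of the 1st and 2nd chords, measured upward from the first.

diminished 2nd

The roots are G♯ and A♭.
2 letter names make it a second; at 0 semitones (a whole step narrower than major) the quality is diminished.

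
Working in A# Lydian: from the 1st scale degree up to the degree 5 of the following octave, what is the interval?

The scale runs A# B# C## D## E# F## G##.
1st scale degree = A#; degree 5 (up an octave) = E#.
A# up to E# spans 12 letter names and 19 semitones — a perfect twelfth.

perfect twelfth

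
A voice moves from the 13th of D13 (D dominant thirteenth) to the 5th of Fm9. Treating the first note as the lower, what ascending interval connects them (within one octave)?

m2

The 13th of D13 (D dominant thirteenth) is B; the 5th of Fm9 is C.
From B to C: 1 semitone over a second = minor.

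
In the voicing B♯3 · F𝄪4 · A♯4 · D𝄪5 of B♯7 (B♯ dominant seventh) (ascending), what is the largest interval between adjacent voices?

Adjacent intervals: B♯3→F𝄪4 = perfect fifth; F𝄪4→A♯4 = minor third; A♯4→D𝄪5 = augmented fourth.
The largest is B♯3 to F𝄪4, a perfect fifth (7 semitones).

P5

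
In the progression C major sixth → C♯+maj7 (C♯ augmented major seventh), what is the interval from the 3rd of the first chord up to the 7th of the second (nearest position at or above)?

C major sixth has E as its 3rd, and C♯+maj7 (C♯ augmented major seventh) has B♯ as its 7th.
From E to B♯: 8 semitones over a fifth = augmented.

augmented 5th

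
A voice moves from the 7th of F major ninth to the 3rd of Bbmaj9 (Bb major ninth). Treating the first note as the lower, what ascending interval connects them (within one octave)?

The 7th of F major ninth is E; the 3rd of Bbmaj9 (Bb major ninth) is D.
From E to D: 10 semitones over a seventh = minor.

minor seventh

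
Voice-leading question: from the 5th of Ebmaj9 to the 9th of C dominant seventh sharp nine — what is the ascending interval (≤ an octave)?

Ebmaj9 has Bb as its 5th, and C dominant seventh sharp nine has D# as its 9th.
3 letter names make it a third; at 5 semitones (a half step wider than major) the quality is augmented.

augmented third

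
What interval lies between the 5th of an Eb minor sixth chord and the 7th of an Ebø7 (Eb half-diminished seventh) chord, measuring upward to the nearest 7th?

The 5th of Eb minor sixth is Bb; the 7th of Ebø7 (Eb half-diminished seventh) is Db.
Bb up to Db is 3 semitones, a half step narrower than a major third, so the interval is minor.

m3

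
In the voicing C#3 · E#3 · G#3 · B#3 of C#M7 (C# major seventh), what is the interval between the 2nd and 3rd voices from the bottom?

Those voices are E#3 and G#3.
3 letter names make it a third; at 3 semitones (a half step narrower than major) the quality is minor.

minor 3rd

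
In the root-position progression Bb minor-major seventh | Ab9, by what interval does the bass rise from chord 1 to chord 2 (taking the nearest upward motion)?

The roots are Bb and Ab.
Bb up to Ab is 10 semitones, a half step narrower than a major seventh, so the interval is minor.

minor seventh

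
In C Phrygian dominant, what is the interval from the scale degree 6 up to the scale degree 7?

major second

C phrygian dominant: C Db E F G Ab Bb.
That puts Ab below Bb.
From Ab to Bb is 2 semitones, exactly the major second.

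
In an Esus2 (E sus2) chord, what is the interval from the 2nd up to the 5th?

perfect 4th

Spelling the chord: E–F#–B.
That puts F# below B.
Counting 4 letters and 5 half steps from F# gives a perfect fourth.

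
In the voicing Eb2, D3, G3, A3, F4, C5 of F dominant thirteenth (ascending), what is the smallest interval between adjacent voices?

Adjacent intervals: Eb2→D3 = major seventh; D3→G3 = perfect fourth; G3→A3 = major second; A3→F4 = minor sixth; F4→C5 = perfect fifth.
The smallest is G3 to A3, a major second (2 semitones).

major second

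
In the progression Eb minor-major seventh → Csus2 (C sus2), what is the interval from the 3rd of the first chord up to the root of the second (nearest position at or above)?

Eb minor-major seventh has Gb as its 3rd, and Csus2 (C sus2) has C as its root.
4 letter names make it a fourth; at 6 semitones (a half step wider than perfect) the quality is augmented.

augmented 4th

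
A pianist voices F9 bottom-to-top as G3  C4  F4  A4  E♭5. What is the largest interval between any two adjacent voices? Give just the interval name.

diminished 5th

Adjacent intervals: G3→C4 = perfect fourth; C4→F4 = perfect fourth; F4→A4 = major third; A4→E♭5 = diminished fifth.
The largest is A4 to E♭5, a diminished fifth (6 semitones).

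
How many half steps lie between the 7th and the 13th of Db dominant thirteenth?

Db13 is spelled Db-F-Ab-Cb-Eb-Bb.
Cb to Bb is a major seventh: 11 semitones.

11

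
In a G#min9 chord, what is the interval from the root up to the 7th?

G#m9 (G# minor ninth): G#–B–D#–F#–A#.
Root = G#; 7th = F#.
G# up to F# is 10 semitones, a half step narrower than a major seventh, so the interval is minor.

minor seventh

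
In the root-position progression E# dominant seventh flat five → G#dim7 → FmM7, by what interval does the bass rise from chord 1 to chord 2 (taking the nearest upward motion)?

The roots are E# and G#.
E# up to G# is 3 semitones, a half step narrower than a major third, so the interval is minor.

m3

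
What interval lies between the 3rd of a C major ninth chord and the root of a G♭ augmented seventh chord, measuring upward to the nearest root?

C major ninth has E as its 3rd, and G♭ augmented seventh has G♭ as its root.
From E to G♭: 2 semitones over a third = diminished.

d3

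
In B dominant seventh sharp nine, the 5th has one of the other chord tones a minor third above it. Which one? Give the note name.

Spelling the chord: B-D♯-F♯-A-C𝄪.
The 5th is F♯. A minor third above F♯ is A.
A is the chord's 7th.

A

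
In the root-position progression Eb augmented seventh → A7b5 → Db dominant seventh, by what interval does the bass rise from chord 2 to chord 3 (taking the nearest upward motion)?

The roots are A and Db.
From A to Db: 4 semitones over a fourth = diminished.

diminished fourth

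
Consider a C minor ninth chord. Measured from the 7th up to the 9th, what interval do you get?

Cmin9 is spelled C Eb G Bb D.
The 7th is Bb and the 9th is D.
From Bb to D is 4 semitones, exactly the major third.

major third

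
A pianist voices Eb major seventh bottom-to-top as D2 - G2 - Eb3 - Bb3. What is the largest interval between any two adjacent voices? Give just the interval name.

Adjacent intervals: D2→G2 = perfect fourth; G2→Eb3 = minor sixth; Eb3→Bb3 = perfect fifth.
The largest is G2 to Eb3, a minor sixth (8 semitones).

minor 6th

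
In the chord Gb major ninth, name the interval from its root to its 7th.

Gbmaj9: Gb–Bb–Db–F–Ab.
Root = Gb; 7th = F.
Counting 7 letters and 11 half steps from Gb gives a major seventh.

major seventh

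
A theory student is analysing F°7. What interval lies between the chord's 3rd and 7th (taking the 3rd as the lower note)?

d5

The chord tones of Fdim7 are F–A♭–C♭–E𝄫.
That puts A♭ below E𝄫.
A♭ up to E𝄫 is 6 semitones, a half step narrower than a perfect fifth, so the interval is diminished.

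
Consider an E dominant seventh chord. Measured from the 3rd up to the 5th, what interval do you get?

E7 (E dominant seventh): E, G#, B, D.
That puts G# below B.
G# up to B is 3 semitones, a half step narrower than a major third, so the interval is minor.

minor 3rd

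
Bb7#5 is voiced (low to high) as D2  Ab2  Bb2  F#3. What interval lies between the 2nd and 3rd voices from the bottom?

Those voices are Ab2 and Bb2.
Ab up to Bb spans 2 letter names and 2 semitones — a major second.

major second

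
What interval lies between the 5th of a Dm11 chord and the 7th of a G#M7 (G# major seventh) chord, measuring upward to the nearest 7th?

augmented sixth

The 5th of Dm11 is A; the 7th of G#M7 (G# major seventh) is F##.
6 letter names make it a sixth; at 10 semitones (a half step wider than major) the quality is augmented.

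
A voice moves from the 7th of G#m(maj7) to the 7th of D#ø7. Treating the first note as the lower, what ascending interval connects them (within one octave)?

G#m(maj7) has F## as its 7th, and D#ø7 has C# as its 7th.
5 letter names make it a fifth; at 6 semitones (a half step narrower than perfect) the quality is diminished.

d5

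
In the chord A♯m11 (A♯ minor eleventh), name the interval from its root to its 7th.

A♯ minor eleventh is spelled A♯, C♯, E♯, G♯, B♯, D♯.
That puts A♯ below G♯.
A♯ up to G♯ is 10 semitones, a half step narrower than a major seventh, so the interval is minor.

minor seventh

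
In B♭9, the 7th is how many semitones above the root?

10

The chord tones of B♭9 (B♭ dominant ninth) are B♭-D-F-A♭-C.
B♭ to A♭ is a minor seventh: 10 semitones.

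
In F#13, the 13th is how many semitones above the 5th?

14

F#13 is spelled F#-A#-C#-E-G#-D#.
C# to D# is a major ninth: 14 semitones.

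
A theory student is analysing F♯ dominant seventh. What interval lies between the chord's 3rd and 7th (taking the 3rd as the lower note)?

F♯ dominant seventh is spelled F♯, A♯, C♯, E.
The 3rd is A♯ and the 7th is E.
5 letter names make it a fifth; at 6 semitones (a half step narrower than perfect) the quality is diminished.
This 3–7 tritone is the characteristic tension at the heart of the dominant sound.

d5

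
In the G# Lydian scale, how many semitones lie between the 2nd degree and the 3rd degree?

The scale is G# A# B# C## D# E# F##.
A# up to B# is a major second — 2 semitones.

2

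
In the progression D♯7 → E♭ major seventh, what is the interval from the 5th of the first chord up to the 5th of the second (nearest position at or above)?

D♯7 has A♯ as its 5th, and E♭ major seventh has B♭ as its 5th.
From A♯ to B♭: 0 semitones over a second = diminished.

diminished second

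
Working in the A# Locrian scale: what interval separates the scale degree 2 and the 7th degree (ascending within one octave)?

Spelling the A# Locrian scale: A# B C# D# E F# G#.
That puts B below G#.
Counting 6 letters and 9 half steps from B gives a major sixth.

major 6th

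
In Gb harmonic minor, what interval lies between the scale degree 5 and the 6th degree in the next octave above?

minor ninth

The scale runs Gb Ab Bbb Cb Db Ebb F.
That puts Db below Ebb.
From Db to Ebb: 13 semitones over a ninth = minor.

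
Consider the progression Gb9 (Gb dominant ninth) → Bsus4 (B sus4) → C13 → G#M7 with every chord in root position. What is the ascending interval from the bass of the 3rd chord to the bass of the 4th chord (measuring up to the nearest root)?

A5

The roots are C and G#.
C up to G# is 8 semitones, a half step wider than a perfect fifth, so the interval is augmented.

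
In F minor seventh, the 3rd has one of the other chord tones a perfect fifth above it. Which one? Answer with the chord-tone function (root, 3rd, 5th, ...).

Spelling the chord: F-A♭-C-E♭.
The 3rd is A♭. A perfect fifth above A♭ is E♭.
E♭ is the chord's 7th.

7th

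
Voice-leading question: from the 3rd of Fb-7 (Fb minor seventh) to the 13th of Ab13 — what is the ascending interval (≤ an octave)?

augmented 6th

The 3rd of Fb-7 (Fb minor seventh) is Abb; the 13th of Ab13 is F.
6 letter names make it a sixth; at 10 semitones (a half step wider than major) the quality is augmented.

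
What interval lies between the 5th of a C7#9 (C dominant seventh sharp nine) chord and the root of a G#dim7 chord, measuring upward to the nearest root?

The 5th of C7#9 (C dominant seventh sharp nine) is G; the root of G#dim7 is G#.
G up to G# is 1 semitone, a half step wider than a perfect unison, so the interval is augmented.

augmented unison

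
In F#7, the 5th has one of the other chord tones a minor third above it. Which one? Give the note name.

E

F#7: F#, A#, C#, E.
The 5th is C#. A minor third above C# is E.
E is the chord's 7th.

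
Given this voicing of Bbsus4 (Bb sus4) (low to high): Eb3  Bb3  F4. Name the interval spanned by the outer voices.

The outer voices are Eb3 and F4.
Counting 9 letters and 14 half steps from Eb gives a major ninth.

M9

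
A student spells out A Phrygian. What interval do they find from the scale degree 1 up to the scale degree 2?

minor 2nd

The scale runs A B♭ C D E F G.
That puts A below B♭.
2 letter names make it a second; at 1 semitone (a half step narrower than major) the quality is minor.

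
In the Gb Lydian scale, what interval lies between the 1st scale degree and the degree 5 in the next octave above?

perfect 12th

The scale runs Gb Ab Bb C Db Eb F.
That puts Gb below Db.
From Gb to Db is 19 semitones, exactly the perfect twelfth.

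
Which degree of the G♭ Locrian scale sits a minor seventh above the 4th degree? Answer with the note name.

The scale is G♭ A𝄫 B𝄫 C♭ D𝄫 E𝄫 F♭.
The 4th degree is C♭; a minor seventh above that is B𝄫 — scale degree 3.

Bbb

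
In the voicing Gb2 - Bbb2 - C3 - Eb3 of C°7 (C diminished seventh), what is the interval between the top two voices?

Those voices are C3 and Eb3.
From C to Eb: 3 semitones over a third = minor.

minor third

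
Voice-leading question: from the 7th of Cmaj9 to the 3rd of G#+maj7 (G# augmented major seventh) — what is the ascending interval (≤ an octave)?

A1

The 7th of Cmaj9 is B; the 3rd of G#+maj7 (G# augmented major seventh) is B#.
From B to B#: 1 semitone over a unison = augmented.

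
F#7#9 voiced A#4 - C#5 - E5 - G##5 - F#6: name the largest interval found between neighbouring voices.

Adjacent intervals: A#4→C#5 = minor third; C#5→E5 = minor third; E5→G##5 = augmented third; G##5→F#6 = diminished seventh.
The largest is G##5 to F#6, a diminished seventh (9 semitones).

diminished seventh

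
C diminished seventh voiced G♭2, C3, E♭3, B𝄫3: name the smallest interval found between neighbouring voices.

Adjacent intervals: G♭2→C3 = augmented fourth; C3→E♭3 = minor third; E♭3→B𝄫3 = diminished fifth.
The smallest is C3 to E♭3, a minor third (3 semitones).

minor third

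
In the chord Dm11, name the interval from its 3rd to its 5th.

major third

D minor eleventh is spelled D, F, A, C, E, G.
So we need the interval from F up to A.
Counting 3 letters and 4 half steps from F gives a major third.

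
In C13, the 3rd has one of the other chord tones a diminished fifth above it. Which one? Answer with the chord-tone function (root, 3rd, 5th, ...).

7th

C dominant thirteenth is spelled C-E-G-B♭-D-A.
The 3rd is E. A diminished fifth above E is B♭.
B♭ is the chord's 7th.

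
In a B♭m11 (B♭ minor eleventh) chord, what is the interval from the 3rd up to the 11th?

major ninth

Spelling the chord: B♭-D♭-F-A♭-C-E♭.
3rd = D♭; 11th = E♭.
Counting 9 letters and 14 half steps from D♭ gives a major ninth.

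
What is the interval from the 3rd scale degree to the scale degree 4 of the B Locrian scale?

major second

B locrian: B C D E F G A.
So we need the interval from D up to E.
Counting 2 letters and 2 half steps from D gives a major second.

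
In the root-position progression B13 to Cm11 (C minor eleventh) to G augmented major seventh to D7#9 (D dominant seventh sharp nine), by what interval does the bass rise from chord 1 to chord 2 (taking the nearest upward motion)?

minor second

The roots are B and C.
2 letter names make it a second; at 1 semitone (a half step narrower than major) the quality is minor.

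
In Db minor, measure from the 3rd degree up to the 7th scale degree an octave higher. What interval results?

Spelling Db minor: Db Eb Fb Gb Ab Bbb Cb.
So we need the interval from Fb up to Cb.
Counting 12 letters and 19 half steps from Fb gives a perfect twelfth.

perfect 12th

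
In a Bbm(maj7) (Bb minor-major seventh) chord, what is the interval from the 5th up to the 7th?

Spelling the chord: Bb, Db, F, A.
5th = F; 7th = A.
F up to A spans 3 letter names and 4 semitones — a major third.

major third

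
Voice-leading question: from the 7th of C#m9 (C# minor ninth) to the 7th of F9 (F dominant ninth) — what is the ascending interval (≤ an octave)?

C#m9 (C# minor ninth) has B as its 7th, and F9 (F dominant ninth) has Eb as its 7th.
B up to Eb is 4 semitones, a half step narrower than a perfect fourth, so the interval is diminished.

diminished fourth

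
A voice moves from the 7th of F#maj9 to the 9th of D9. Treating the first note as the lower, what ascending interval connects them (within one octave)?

diminished octave

F#maj9 has E# as its 7th, and D9 has E as its 9th.
E# up to E is 11 semitones, a half step narrower than a perfect octave, so the interval is diminished.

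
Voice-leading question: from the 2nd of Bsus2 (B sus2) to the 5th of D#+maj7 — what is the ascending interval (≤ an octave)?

Bsus2 (B sus2) has C# as its 2nd, and D#+maj7 has A## as its 5th.
C# up to A## is 10 semitones, a half step wider than a major sixth, so the interval is augmented.

augmented sixth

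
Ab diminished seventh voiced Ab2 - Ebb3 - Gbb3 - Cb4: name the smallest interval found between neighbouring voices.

Adjacent intervals: Ab2→Ebb3 = diminished fifth; Ebb3→Gbb3 = minor third; Gbb3→Cb4 = augmented fourth.
The smallest is Ebb3 to Gbb3, a minor third (3 semitones).

minor 3rd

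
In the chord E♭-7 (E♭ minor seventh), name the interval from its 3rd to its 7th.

P5

E♭ minor seventh is spelled E♭–G♭–B♭–D♭.
The 3rd is G♭ and the 7th is D♭.
From G♭ to D♭ is 7 semitones, exactly the perfect fifth.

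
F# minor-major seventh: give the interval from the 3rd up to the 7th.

augmented fifth

The chord tones of F#m(maj7) are F# A C# E#.
The 3rd is A and the 7th is E#.
A up to E# is 8 semitones, a half step wider than a perfect fifth, so the interval is augmented.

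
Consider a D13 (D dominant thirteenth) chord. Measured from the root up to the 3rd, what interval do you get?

major third

D dominant thirteenth is spelled D F# A C E B.
So we need the interval from D up to F#.
From D to F# is 4 semitones, exactly the major third.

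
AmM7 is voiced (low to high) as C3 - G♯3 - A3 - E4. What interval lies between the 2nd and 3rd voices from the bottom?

m2

Those voices are G♯3 and A3.
G♯ up to A is 1 semitone, a half step narrower than a major second, so the interval is minor.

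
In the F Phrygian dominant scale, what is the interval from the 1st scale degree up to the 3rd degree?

major third

F phrygian dominant: F G♭ A B♭ C D♭ E♭.
The 1st scale degree is F and the degree 3 is A.
Counting 3 letters and 4 half steps from F gives a major third.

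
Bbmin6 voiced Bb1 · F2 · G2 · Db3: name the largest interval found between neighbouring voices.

perfect 5th

Adjacent intervals: Bb1→F2 = perfect fifth; F2→G2 = major second; G2→Db3 = diminished fifth.
The largest is Bb1 to F2, a perfect fifth (7 semitones).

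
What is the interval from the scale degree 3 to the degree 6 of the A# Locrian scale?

P4

Spelling the A# Locrian scale: A# B C# D# E F# G#.
The scale degree 3 is C# and the scale degree 6 is F#.
Counting 4 letters and 5 half steps from C# gives a perfect fourth.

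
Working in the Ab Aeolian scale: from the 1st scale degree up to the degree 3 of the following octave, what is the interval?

minor 10th

Spelling the Ab Aeolian scale: Ab Bb Cb Db Eb Fb Gb.
That puts Ab below Cb.
From Ab to Cb: 15 semitones over a tenth = minor.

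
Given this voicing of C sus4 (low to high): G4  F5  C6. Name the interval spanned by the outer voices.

perfect eleventh

The outer voices are G4 and C6.
Counting 11 letters and 17 half steps from G gives a perfect eleventh.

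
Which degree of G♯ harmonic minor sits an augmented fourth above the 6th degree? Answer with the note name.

A#

The scale is G♯ A♯ B C♯ D♯ E F𝄪.
The 6th degree is E; an augmented fourth above that is A♯ — scale degree 2.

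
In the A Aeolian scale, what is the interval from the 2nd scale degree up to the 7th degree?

Spelling the A Aeolian scale: A B C D E F G.
That puts B below G.
B up to G is 8 semitones, a half step narrower than a major sixth, so the interval is minor.

minor 6th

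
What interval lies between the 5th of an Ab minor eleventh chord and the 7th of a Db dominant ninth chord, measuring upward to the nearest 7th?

Ab minor eleventh has Eb as its 5th, and Db dominant ninth has Cb as its 7th.
From Eb to Cb: 8 semitones over a sixth = minor.

minor sixth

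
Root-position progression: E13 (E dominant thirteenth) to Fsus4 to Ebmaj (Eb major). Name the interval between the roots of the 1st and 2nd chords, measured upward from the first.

The roots are E and F.
2 letter names make it a second; at 1 semitone (a half step narrower than major) the quality is minor.

minor second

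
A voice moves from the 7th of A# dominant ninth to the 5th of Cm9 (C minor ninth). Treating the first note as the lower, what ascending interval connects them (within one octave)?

A# dominant ninth has G# as its 7th, and Cm9 (C minor ninth) has G as its 5th.
G# up to G is 11 semitones, a half step narrower than a perfect octave, so the interval is diminished.

d8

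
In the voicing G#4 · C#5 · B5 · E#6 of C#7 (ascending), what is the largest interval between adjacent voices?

Adjacent intervals: G#4→C#5 = perfect fourth; C#5→B5 = minor seventh; B5→E#6 = augmented fourth.
The largest is C#5 to B5, a minor seventh (10 semitones).

minor seventh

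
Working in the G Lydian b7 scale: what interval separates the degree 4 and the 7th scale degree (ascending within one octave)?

Spelling the G Lydian b7 scale: G A B C# D E F.
That puts C# below F.
C# up to F is 4 semitones, a half step narrower than a perfect fourth, so the interval is diminished.

diminished 4th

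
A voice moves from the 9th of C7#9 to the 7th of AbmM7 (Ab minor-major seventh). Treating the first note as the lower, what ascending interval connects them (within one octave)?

C7#9 has D# as its 9th, and AbmM7 (Ab minor-major seventh) has G as its 7th.
D# up to G is 4 semitones, a half step narrower than a perfect fourth, so the interval is diminished.

diminished fourth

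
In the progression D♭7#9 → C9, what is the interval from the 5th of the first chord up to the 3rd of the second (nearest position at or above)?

augmented fifth

The 5th of D♭7#9 is A♭; the 3rd of C9 is E.
5 letter names make it a fifth; at 8 semitones (a half step wider than perfect) the quality is augmented.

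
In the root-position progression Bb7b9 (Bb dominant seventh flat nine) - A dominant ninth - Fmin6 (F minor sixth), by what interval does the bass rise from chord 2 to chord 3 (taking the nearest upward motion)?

m6

The roots are A and F.
From A to F: 8 semitones over a sixth = minor.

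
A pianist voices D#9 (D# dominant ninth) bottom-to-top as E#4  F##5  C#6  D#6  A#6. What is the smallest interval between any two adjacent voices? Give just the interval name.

major 2nd

Adjacent intervals: E#4→F##5 = major ninth; F##5→C#6 = diminished fifth; C#6→D#6 = major second; D#6→A#6 = perfect fifth.
The smallest is C#6 to D#6, a major second (2 semitones).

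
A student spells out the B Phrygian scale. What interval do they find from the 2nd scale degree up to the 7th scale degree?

major sixth

Spelling the B Phrygian scale: B C D E F# G A.
That puts C below A.
From C to A is 9 semitones, exactly the major sixth.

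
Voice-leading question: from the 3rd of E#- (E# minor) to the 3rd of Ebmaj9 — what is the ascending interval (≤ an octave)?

d8

The 3rd of E#- (E# minor) is G#; the 3rd of Ebmaj9 is G.
G# up to G is 11 semitones, a half step narrower than a perfect octave, so the interval is diminished.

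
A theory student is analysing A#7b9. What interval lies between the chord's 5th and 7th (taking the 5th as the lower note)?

The chord tones of A#7b9 are A# C## E# G# B.
5th = E#; 7th = G#.
From E# to G#: 3 semitones over a third = minor.

minor third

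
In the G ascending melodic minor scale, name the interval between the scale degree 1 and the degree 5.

perfect 5th

G melodic minor: G A Bb C D E F#.
That puts G below D.
From G to D is 7 semitones, exactly the perfect fifth.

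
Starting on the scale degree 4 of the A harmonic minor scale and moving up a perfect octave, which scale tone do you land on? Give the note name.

D

The scale is A B C D E F G#.
The scale degree 4 is D; a perfect octave above that is D — scale degree 4.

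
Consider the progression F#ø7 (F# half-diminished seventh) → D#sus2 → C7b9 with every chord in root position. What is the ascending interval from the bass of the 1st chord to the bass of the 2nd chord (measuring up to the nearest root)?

The roots are F# and D#.
From F# to D# is 9 semitones, exactly the major sixth.

major sixth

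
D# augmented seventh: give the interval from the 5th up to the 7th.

D#aug7 (D# augmented seventh) is spelled D# F## A## C#.
That puts A## below C#.
From A## to C#: 2 semitones over a third = diminished.

diminished third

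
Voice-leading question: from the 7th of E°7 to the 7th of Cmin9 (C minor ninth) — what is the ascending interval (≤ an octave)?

E°7 has Db as its 7th, and Cmin9 (C minor ninth) has Bb as its 7th.
From Db to Bb is 9 semitones, exactly the major sixth.

major sixth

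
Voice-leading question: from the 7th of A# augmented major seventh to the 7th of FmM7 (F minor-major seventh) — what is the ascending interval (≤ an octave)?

diminished sixth

The 7th of A# augmented major seventh is G##; the 7th of FmM7 (F minor-major seventh) is E.
6 letter names make it a sixth; at 7 semitones (a whole step narrower than major) the quality is diminished.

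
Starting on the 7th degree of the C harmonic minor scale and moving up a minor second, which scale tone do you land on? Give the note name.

The scale is C D Eb F G Ab B.
The 7th degree is B; a minor second above that is C — scale degree 1.

C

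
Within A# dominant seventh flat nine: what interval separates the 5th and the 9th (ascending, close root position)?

d5

Spelling the chord: A#-C##-E#-G#-B.
That puts E# below B.
From E# to B: 6 semitones over a fifth = diminished.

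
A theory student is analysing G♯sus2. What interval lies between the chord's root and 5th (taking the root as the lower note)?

Spelling the chord: G♯, A♯, D♯.
Root = G♯; 5th = D♯.
From G♯ to D♯ is 7 semitones, exactly the perfect fifth.

perfect fifth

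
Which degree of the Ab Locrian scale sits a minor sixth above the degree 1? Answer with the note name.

Fb

The scale is Ab Bbb Cb Db Ebb Fb Gb.
The degree 1 is Ab; a minor sixth above that is Fb — scale degree 6.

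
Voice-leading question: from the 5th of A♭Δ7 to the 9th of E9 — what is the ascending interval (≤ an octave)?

A♭Δ7 has E♭ as its 5th, and E9 has F♯ as its 9th.
2 letter names make it a second; at 3 semitones (a half step wider than major) the quality is augmented.

augmented 2nd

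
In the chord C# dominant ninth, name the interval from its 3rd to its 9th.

C#9 (C# dominant ninth) is spelled C# E# G# B D#.
3rd = E#; 9th = D#.
7 letter names make it a seventh; at 10 semitones (a half step narrower than major) the quality is minor.

minor seventh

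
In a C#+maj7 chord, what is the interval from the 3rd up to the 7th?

C#maj7#5 (C# augmented major seventh) is spelled C#-E#-G##-B#.
That puts E# below B#.
From E# to B# is 7 semitones, exactly the perfect fifth.

perfect 5th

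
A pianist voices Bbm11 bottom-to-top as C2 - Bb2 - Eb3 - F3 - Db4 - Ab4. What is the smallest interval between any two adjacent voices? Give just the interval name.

Adjacent intervals: C2→Bb2 = minor seventh; Bb2→Eb3 = perfect fourth; Eb3→F3 = major second; F3→Db4 = minor sixth; Db4→Ab4 = perfect fifth.
The smallest is Eb3 to F3, a major second (2 semitones).

major second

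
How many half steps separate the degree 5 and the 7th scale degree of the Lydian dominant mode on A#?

3

The scale is A# B# C## D## E# F## G#.
E# up to G# is a minor third — 3 semitones.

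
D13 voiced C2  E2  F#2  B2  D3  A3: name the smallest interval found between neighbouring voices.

Adjacent intervals: C2→E2 = major third; E2→F#2 = major second; F#2→B2 = perfect fourth; B2→D3 = minor third; D3→A3 = perfect fifth.
The smallest is E2 to F#2, a major second (2 semitones).

M2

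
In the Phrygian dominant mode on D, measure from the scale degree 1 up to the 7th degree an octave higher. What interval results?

The scale runs D E♭ F♯ G A B♭ C.
The scale degree 1 is D and the 7th degree (up an octave) is C.
From D to C: 22 semitones over a fourteenth = minor.

minor 14th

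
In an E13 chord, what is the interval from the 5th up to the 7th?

Spelling the chord: E–G#–B–D–F#–C#.
So we need the interval from B up to D.
3 letter names make it a third; at 3 semitones (a half step narrower than major) the quality is minor.

minor third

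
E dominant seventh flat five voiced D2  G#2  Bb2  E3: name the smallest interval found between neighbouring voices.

diminished third

Adjacent intervals: D2→G#2 = augmented fourth; G#2→Bb2 = diminished third; Bb2→E3 = augmented fourth.
The smallest is G#2 to Bb2, a diminished third (2 semitones).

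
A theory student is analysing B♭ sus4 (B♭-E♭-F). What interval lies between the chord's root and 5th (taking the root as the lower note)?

That puts B♭ below F.
From B♭ to F is 7 semitones, exactly the perfect fifth.

perfect 5th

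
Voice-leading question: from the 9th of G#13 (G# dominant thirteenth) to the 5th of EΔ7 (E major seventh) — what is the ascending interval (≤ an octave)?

The 9th of G#13 (G# dominant thirteenth) is A#; the 5th of EΔ7 (E major seventh) is B.
A# up to B is 1 semitone, a half step narrower than a major second, so the interval is minor.

minor second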